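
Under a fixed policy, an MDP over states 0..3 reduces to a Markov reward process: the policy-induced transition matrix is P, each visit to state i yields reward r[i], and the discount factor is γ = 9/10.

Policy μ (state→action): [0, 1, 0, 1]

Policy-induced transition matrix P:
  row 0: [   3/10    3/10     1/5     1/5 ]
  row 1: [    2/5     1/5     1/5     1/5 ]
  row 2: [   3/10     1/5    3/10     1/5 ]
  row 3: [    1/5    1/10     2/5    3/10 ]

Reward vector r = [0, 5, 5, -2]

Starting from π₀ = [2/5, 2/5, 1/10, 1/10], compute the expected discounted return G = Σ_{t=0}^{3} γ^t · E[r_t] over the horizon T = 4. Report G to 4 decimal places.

G = 6.9872

t=0: π = [0.4000, 0.4000, 0.1000, 0.1000], E[r] = 2.3000, γ^t·E[r] = 2.300000, running G = 2.300000
t=1: π = [0.3300, 0.2300, 0.2300, 0.2100], E[r] = 1.8800, γ^t·E[r] = 1.692000, running G = 3.992000
t=2: π = [0.3020, 0.2120, 0.2650, 0.2210], E[r] = 1.9430, γ^t·E[r] = 1.573830, running G = 5.565830
t=3: π = [0.2991, 0.2081, 0.2707, 0.2221], E[r] = 1.9498, γ^t·E[r] = 1.421404, running G = 6.987234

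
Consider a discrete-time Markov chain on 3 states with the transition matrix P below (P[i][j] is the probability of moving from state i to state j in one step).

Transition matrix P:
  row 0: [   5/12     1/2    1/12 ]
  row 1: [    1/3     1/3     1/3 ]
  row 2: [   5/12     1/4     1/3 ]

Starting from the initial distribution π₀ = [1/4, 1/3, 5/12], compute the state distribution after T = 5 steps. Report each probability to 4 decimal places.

t=0: π = [0.2500, 0.3333, 0.4167]
t=1: π = [0.3889, 0.3403, 0.2708]
t=2: π = [0.3883, 0.3756, 0.2361]
t=3: π = [0.3854, 0.3784, 0.2363]
t=4: π = [0.3851, 0.3779, 0.2370]
t=5: π = [0.3852, 0.3778, 0.2370]

π = [0.3852, 0.3778, 0.2370]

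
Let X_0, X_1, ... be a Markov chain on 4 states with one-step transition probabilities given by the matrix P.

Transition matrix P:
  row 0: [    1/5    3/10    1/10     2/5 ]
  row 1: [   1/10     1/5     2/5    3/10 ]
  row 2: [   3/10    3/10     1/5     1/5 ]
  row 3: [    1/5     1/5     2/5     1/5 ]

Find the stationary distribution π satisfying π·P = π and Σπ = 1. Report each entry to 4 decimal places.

π = [0.2034, 0.2486, 0.2825, 0.2655]

Balance equations π_j = Σ_i π_i·P[i][j]:
  π_0 = 1/5·π_0 + 1/10·π_1 + 3/10·π_2 + 1/5·π_3
  π_1 = 3/10·π_0 + 1/5·π_1 + 3/10·π_2 + 1/5·π_3
  π_2 = 1/10·π_0 + 2/5·π_1 + 1/5·π_2 + 2/5·π_3
  normalize: π_0 + π_1 + π_2 + π_3 = 1
Solving the linear system gives exactly π = [12/59, 44/177, 50/177, 47/177].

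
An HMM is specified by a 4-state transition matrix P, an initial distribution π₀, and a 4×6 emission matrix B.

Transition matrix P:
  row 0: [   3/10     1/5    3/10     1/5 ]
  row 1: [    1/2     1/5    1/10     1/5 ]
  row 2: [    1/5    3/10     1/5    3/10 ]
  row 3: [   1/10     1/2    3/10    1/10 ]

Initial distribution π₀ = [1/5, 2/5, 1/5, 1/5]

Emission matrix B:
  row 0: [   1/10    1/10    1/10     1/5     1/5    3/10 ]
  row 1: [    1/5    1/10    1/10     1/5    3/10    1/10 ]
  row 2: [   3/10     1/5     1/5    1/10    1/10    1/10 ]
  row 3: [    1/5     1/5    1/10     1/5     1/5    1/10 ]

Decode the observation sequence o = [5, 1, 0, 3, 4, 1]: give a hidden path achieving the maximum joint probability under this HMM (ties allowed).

path = [0, 2, 3, 1, 0, 2]

t=0: δ = [6.000e-02, 4.000e-02, 2.000e-02, 2.000e-02]  (obs o_0=5)
t=1: δ = [2.000e-03, 1.200e-03, 3.600e-03, 2.400e-03]  ψ = [1, 0, 0, 0]  (obs o_1=1)
t=2: δ = [7.200e-05, 2.400e-04, 2.160e-04, 2.160e-04]  ψ = [2, 3, 2, 2]  (obs o_2=0)
t=3: δ = [2.400e-05, 2.160e-05, 6.480e-06, 1.296e-05]  ψ = [1, 3, 3, 2]  (obs o_3=3)
t=4: δ = [2.160e-06, 1.944e-06, 7.200e-07, 9.600e-07]  ψ = [1, 3, 0, 0]  (obs o_4=4)
t=5: δ = [9.720e-08, 4.800e-08, 1.296e-07, 8.640e-08]  ψ = [1, 3, 0, 0]  (obs o_5=1)
backtrack: best end state = 2; path = [0, 2, 3, 1, 0, 2]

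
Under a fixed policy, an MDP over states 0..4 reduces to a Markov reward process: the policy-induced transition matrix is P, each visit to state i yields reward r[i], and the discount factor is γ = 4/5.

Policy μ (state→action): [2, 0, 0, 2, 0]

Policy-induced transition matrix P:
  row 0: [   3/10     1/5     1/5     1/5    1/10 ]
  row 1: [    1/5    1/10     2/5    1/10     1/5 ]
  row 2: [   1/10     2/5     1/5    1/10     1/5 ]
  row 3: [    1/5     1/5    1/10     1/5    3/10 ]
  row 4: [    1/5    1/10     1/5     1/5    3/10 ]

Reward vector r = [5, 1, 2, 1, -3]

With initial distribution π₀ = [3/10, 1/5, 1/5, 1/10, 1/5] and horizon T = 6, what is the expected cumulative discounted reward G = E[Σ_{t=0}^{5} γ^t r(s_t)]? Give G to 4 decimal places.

G = 4.7849

t=0: π = [0.3000, 0.2000, 0.2000, 0.1000, 0.2000], E[r] = 1.6000, γ^t·E[r] = 1.600000, running G = 1.600000
t=1: π = [0.2100, 0.2000, 0.2300, 0.1600, 0.2000], E[r] = 1.2700, γ^t·E[r] = 1.016000, running G = 2.616000
t=2: π = [0.1980, 0.2060, 0.2240, 0.1570, 0.2150], E[r] = 1.1560, γ^t·E[r] = 0.739840, running G = 3.355840
t=3: π = [0.1974, 0.2027, 0.2255, 0.1570, 0.2174], E[r] = 1.1455, γ^t·E[r] = 0.586496, running G = 3.942336
t=4: π = [0.1972, 0.2031, 0.2248, 0.1572, 0.2177], E[r] = 1.1428, γ^t·E[r] = 0.468091, running G = 4.410427
t=5: π = [0.1972, 0.2029, 0.2249, 0.1572, 0.2178], E[r] = 1.1428, γ^t·E[r] = 0.374461, running G = 4.784888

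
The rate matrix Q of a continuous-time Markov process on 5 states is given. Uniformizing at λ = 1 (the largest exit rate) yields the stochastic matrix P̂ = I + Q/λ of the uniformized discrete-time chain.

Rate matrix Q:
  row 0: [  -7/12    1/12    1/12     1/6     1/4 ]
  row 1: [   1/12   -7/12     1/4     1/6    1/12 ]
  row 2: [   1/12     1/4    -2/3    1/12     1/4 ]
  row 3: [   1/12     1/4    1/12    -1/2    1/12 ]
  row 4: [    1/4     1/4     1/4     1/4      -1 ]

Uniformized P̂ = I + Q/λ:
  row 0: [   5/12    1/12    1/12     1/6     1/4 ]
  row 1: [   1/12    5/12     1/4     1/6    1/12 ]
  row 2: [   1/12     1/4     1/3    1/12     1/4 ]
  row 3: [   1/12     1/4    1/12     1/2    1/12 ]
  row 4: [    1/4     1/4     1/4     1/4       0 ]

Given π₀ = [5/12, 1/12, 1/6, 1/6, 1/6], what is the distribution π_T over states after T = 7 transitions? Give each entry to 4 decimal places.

π = [0.1582, 0.2682, 0.1999, 0.2417, 0.1320]

t=0: π = [0.4167, 0.0833, 0.1667, 0.1667, 0.1667]
t=1: π = [0.2500, 0.1944, 0.1667, 0.2222, 0.1667]
t=2: π = [0.1944, 0.2407, 0.1852, 0.2407, 0.1389]
t=3: π = [0.1713, 0.2577, 0.1929, 0.2431, 0.1350]
t=4: π = [0.1629, 0.2644, 0.1970, 0.2429, 0.1328]
t=5: π = [0.1598, 0.2669, 0.1988, 0.2423, 0.1323]
t=6: π = [0.1586, 0.2679, 0.1996, 0.2419, 0.1321]
t=7: π = [0.1582, 0.2682, 0.1999, 0.2417, 0.1320]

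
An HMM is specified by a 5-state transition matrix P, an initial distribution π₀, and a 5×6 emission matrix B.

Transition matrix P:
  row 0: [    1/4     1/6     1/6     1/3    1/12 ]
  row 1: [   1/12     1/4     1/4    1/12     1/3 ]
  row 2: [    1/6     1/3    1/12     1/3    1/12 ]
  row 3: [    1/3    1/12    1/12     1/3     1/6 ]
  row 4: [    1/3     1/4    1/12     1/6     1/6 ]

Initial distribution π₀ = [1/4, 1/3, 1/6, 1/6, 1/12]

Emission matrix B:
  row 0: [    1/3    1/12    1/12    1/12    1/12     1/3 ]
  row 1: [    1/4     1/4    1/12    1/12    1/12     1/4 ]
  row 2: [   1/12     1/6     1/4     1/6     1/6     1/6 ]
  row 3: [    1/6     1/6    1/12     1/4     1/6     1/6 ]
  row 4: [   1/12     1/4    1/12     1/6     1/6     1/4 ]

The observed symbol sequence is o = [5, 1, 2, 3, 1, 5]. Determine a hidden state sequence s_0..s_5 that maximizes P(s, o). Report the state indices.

path = [1, 1, 2, 3, 3, 0]

t=0: δ = [8.333e-02, 8.333e-02, 2.778e-02, 2.778e-02, 2.083e-02]  (obs o_0=5)
t=1: δ = [1.736e-03, 5.208e-03, 3.472e-03, 4.630e-03, 6.944e-03]  ψ = [0, 1, 1, 0, 1]  (obs o_1=1)
t=2: δ = [1.929e-04, 1.447e-04, 3.255e-04, 1.286e-04, 1.447e-04]  ψ = [4, 4, 1, 3, 1]  (obs o_2=2)
t=3: δ = [4.521e-06, 9.042e-06, 6.028e-06, 2.713e-05, 8.038e-06]  ψ = [2, 2, 1, 2, 1]  (obs o_3=3)
t=4: δ = [7.535e-07, 5.651e-07, 3.768e-07, 1.507e-06, 1.130e-06]  ψ = [3, 1, 1, 3, 3]  (obs o_4=1)
t=5: δ = [1.674e-07, 7.064e-08, 2.355e-08, 8.372e-08, 6.279e-08]  ψ = [3, 4, 1, 3, 3]  (obs o_5=5)
backtrack: best end state = 0; path = [1, 1, 2, 3, 3, 0]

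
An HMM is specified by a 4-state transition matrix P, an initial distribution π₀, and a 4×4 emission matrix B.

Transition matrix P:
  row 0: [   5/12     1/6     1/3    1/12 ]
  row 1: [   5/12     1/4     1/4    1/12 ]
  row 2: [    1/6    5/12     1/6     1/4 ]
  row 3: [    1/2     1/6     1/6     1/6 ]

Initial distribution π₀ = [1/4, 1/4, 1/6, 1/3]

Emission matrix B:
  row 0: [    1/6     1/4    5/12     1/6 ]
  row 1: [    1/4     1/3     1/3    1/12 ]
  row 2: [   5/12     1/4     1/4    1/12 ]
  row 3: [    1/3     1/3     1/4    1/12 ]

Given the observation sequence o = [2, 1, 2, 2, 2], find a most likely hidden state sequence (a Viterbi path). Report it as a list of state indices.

t=0: δ = [1.042e-01, 8.333e-02, 4.167e-02, 8.333e-02]  (obs o_0=2)
t=1: δ = [1.085e-02, 6.944e-03, 8.681e-03, 4.630e-03]  ψ = [0, 1, 0, 3]  (obs o_1=1)
t=2: δ = [1.884e-03, 1.206e-03, 9.042e-04, 5.425e-04]  ψ = [0, 2, 0, 2]  (obs o_2=2)
t=3: δ = [3.270e-04, 1.256e-04, 1.570e-04, 5.651e-05]  ψ = [0, 2, 0, 2]  (obs o_3=2)
t=4: δ = [5.678e-05, 2.180e-05, 2.725e-05, 9.811e-06]  ψ = [0, 2, 0, 2]  (obs o_4=2)
backtrack: best end state = 0; path = [0, 0, 0, 0, 0]

path = [0, 0, 0, 0, 0]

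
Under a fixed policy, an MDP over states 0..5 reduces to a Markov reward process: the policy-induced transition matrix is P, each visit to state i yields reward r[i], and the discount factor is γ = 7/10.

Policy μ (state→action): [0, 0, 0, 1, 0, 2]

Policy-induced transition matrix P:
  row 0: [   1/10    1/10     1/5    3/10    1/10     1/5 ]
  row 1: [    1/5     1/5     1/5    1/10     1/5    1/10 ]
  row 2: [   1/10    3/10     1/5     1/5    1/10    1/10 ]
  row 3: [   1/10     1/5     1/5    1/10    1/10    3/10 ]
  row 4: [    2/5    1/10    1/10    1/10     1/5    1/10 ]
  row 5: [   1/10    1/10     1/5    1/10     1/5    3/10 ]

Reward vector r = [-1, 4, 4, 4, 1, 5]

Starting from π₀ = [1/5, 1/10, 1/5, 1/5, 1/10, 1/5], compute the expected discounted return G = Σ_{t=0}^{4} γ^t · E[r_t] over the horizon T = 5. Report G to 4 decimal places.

G = 8.1980

t=0: π = [0.2000, 0.1000, 0.2000, 0.2000, 0.1000, 0.2000], E[r] = 2.9000, γ^t·E[r] = 2.900000, running G = 2.900000
t=1: π = [0.1400, 0.1700, 0.1900, 0.1600, 0.1400, 0.2000], E[r] = 3.0800, γ^t·E[r] = 2.156000, running G = 5.056000
t=2: π = [0.1590, 0.1710, 0.1860, 0.1470, 0.1510, 0.1860], E[r] = 2.9380, γ^t·E[r] = 1.439620, running G = 6.495620
t=3: π = [0.1624, 0.1690, 0.1849, 0.1504, 0.1508, 0.1825], E[r] = 2.9181, γ^t·E[r] = 1.000908, running G = 7.496528
t=4: π = [0.1621, 0.1689, 0.1849, 0.1510, 0.1502, 0.1828], E[r] = 2.9214, γ^t·E[r] = 0.701435, running G = 8.197964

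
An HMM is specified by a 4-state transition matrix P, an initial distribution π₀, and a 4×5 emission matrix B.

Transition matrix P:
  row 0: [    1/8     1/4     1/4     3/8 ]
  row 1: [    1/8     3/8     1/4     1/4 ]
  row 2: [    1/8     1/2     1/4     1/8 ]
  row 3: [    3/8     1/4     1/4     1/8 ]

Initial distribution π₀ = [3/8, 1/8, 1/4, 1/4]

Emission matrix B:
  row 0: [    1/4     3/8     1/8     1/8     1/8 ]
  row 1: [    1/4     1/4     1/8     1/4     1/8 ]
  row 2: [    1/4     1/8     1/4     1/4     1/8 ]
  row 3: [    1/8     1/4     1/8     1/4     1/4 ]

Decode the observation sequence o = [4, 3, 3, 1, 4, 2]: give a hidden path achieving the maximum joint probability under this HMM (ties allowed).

t=0: δ = [4.688e-02, 1.562e-02, 3.125e-02, 6.250e-02]  (obs o_0=4)
t=1: δ = [2.930e-03, 3.906e-03, 3.906e-03, 4.395e-03]  ψ = [3, 2, 3, 0]  (obs o_1=3)
t=2: δ = [2.060e-04, 4.883e-04, 2.747e-04, 2.747e-04]  ψ = [3, 2, 3, 0]  (obs o_2=3)
t=3: δ = [3.862e-05, 4.578e-05, 1.526e-05, 3.052e-05]  ψ = [3, 1, 1, 1]  (obs o_3=1)
t=4: δ = [1.431e-06, 2.146e-06, 1.431e-06, 3.621e-06]  ψ = [3, 1, 1, 0]  (obs o_4=4)
t=5: δ = [1.697e-07, 1.132e-07, 2.263e-07, 6.706e-08]  ψ = [3, 3, 3, 0]  (obs o_5=2)
backtrack: best end state = 2; path = [3, 0, 3, 0, 3, 2]

path = [3, 0, 3, 0, 3, 2]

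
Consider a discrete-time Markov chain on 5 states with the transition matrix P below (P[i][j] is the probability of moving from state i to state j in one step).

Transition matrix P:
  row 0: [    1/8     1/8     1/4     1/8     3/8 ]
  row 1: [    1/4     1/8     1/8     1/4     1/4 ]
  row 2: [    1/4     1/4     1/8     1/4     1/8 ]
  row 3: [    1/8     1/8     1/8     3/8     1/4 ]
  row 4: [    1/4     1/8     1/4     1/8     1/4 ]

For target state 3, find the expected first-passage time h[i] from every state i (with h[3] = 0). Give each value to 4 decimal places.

First-step conditioning: h[3] = 0; for i ≠ 3, h[i] = 1 + Σ_k P[i][k]·h[k].
  h[0] = 1 + 1/8·h[0] + 1/8·h[1] + 1/4·h[2] + 3/8·h[4]
  h[1] = 1 + 1/4·h[0] + 1/8·h[1] + 1/8·h[2] + 1/4·h[4]
  h[2] = 1 + 1/4·h[0] + 1/4·h[1] + 1/8·h[2] + 1/8·h[4]
  h[4] = 1 + 1/4·h[0] + 1/8·h[1] + 1/4·h[2] + 1/4·h[4]
Solving the 4×4 linear system over states ≠ 3 gives exactly h = [584/99, 520/99, 512/99, 0, 584/99] (h[3] = 0 is the target).

h = [5.8990, 5.2525, 5.1717, 0.0000, 5.8990]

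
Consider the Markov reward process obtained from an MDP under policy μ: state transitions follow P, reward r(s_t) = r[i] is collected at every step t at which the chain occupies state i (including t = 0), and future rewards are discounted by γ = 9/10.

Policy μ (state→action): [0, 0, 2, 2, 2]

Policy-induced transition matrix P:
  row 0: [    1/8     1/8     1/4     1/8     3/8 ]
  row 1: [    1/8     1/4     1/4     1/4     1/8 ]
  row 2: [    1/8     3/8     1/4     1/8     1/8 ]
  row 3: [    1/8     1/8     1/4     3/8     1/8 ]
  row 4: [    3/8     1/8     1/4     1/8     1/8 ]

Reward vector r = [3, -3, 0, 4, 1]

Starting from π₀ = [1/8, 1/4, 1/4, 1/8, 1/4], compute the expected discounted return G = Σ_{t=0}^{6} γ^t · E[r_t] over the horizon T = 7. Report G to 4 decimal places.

G = 3.8563

t=0: π = [0.1250, 0.2500, 0.2500, 0.1250, 0.2500], E[r] = 0.3750, γ^t·E[r] = 0.375000, running G = 0.375000
t=1: π = [0.1875, 0.2188, 0.2500, 0.1875, 0.1563], E[r] = 0.8125, γ^t·E[r] = 0.731250, running G = 1.106250
t=2: π = [0.1641, 0.2148, 0.2500, 0.1992, 0.1719], E[r] = 0.8164, γ^t·E[r] = 0.661289, running G = 1.767539
t=3: π = [0.1680, 0.2144, 0.2500, 0.2017, 0.1660], E[r] = 0.8335, γ^t·E[r] = 0.607619, running G = 2.375158
t=4: π = [0.1665, 0.2143, 0.2500, 0.2022, 0.1670], E[r] = 0.8325, γ^t·E[r] = 0.546176, running G = 2.921334
t=5: π = [0.1667, 0.2143, 0.2500, 0.2023, 0.1666], E[r] = 0.8334, γ^t·E[r] = 0.492095, running G = 3.413428
t=6: π = [0.1667, 0.2143, 0.2500, 0.2024, 0.1667], E[r] = 0.8333, γ^t·E[r] = 0.442840, running G = 3.856268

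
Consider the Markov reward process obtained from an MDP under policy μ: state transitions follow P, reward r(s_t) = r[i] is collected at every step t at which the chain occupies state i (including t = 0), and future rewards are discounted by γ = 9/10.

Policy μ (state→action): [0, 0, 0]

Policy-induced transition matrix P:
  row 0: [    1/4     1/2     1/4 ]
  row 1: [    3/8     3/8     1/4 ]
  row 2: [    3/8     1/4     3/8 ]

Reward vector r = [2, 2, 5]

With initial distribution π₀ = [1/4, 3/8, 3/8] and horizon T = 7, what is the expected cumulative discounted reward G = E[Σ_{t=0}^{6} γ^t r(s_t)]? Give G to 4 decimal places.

t=0: π = [0.2500, 0.3750, 0.3750], E[r] = 3.1250, γ^t·E[r] = 3.125000, running G = 3.125000
t=1: π = [0.3438, 0.3594, 0.2969], E[r] = 2.8906, γ^t·E[r] = 2.601563, running G = 5.726563
t=2: π = [0.3320, 0.3809, 0.2871], E[r] = 2.8613, γ^t·E[r] = 2.317676, running G = 8.044238
t=3: π = [0.3335, 0.3806, 0.2859], E[r] = 2.8577, γ^t·E[r] = 2.083239, running G = 10.127477
t=4: π = [0.3333, 0.3810, 0.2857], E[r] = 2.8572, γ^t·E[r] = 1.874614, running G = 12.002091
t=5: π = [0.3333, 0.3809, 0.2857], E[r] = 2.8572, γ^t·E[r] = 1.687119, running G = 13.689210
t=6: π = [0.3333, 0.3810, 0.2857], E[r] = 2.8571, γ^t·E[r] = 1.518403, running G = 15.207614

G = 15.2076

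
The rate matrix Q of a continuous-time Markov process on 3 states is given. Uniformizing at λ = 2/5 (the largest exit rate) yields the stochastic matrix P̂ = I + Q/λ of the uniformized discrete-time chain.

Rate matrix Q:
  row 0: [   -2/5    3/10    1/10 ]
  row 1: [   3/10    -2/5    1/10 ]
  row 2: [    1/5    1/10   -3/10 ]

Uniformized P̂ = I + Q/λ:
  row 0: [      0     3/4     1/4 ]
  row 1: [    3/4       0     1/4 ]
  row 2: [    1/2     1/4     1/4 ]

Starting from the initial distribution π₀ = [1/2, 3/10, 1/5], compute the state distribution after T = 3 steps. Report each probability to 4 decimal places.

π = [0.3547, 0.3953, 0.2500]

t=0: π = [0.5000, 0.3000, 0.2000]
t=1: π = [0.3250, 0.4250, 0.2500]
t=2: π = [0.4438, 0.3063, 0.2500]
t=3: π = [0.3547, 0.3953, 0.2500]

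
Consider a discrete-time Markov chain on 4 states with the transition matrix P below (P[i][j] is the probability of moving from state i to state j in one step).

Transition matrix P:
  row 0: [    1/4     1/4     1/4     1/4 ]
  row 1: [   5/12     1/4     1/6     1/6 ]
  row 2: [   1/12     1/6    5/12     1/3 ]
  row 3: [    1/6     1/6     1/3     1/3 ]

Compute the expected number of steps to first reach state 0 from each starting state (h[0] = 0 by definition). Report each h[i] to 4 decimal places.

h = [0.0000, 3.8507, 5.9104, 5.4179]

First-step conditioning: h[0] = 0; for i ≠ 0, h[i] = 1 + Σ_k P[i][k]·h[k].
  h[1] = 1 + 1/4·h[1] + 1/6·h[2] + 1/6·h[3]
  h[2] = 1 + 1/6·h[1] + 5/12·h[2] + 1/3·h[3]
  h[3] = 1 + 1/6·h[1] + 1/3·h[2] + 1/3·h[3]
Solving the 3×3 linear system over states ≠ 0 gives exactly h = [0, 258/67, 396/67, 363/67] (h[0] = 0 is the target).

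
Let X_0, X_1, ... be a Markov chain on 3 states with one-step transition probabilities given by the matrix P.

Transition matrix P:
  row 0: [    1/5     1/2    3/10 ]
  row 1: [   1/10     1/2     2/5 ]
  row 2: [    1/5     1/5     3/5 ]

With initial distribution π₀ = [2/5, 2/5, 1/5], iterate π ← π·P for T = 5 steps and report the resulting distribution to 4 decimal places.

t=0: π = [0.4000, 0.4000, 0.2000]
t=1: π = [0.1600, 0.4400, 0.4000]
t=2: π = [0.1560, 0.3800, 0.4640]
t=3: π = [0.1620, 0.3608, 0.4772]
t=4: π = [0.1639, 0.3568, 0.4792]
t=5: π = [0.1643, 0.3562, 0.4795]

π = [0.1643, 0.3562, 0.4795]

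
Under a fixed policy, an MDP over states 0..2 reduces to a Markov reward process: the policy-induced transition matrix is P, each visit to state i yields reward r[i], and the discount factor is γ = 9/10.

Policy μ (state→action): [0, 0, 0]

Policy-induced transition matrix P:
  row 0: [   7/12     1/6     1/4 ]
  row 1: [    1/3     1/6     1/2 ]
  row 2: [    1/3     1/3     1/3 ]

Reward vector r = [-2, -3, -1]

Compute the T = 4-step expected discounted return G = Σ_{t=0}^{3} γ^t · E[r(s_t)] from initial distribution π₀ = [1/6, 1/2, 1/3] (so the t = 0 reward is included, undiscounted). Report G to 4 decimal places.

G = -6.7141

t=0: π = [0.1667, 0.5000, 0.3333], E[r] = -2.1667, γ^t·E[r] = -2.166667, running G = -2.166667
t=1: π = [0.3750, 0.2222, 0.4028], E[r] = -1.8194, γ^t·E[r] = -1.637500, running G = -3.804167
t=2: π = [0.4271, 0.2338, 0.3391], E[r] = -1.8947, γ^t·E[r] = -1.534688, running G = -5.338854
t=3: π = [0.4401, 0.2232, 0.3367], E[r] = -1.8865, γ^t·E[r] = -1.375242, running G = -6.714096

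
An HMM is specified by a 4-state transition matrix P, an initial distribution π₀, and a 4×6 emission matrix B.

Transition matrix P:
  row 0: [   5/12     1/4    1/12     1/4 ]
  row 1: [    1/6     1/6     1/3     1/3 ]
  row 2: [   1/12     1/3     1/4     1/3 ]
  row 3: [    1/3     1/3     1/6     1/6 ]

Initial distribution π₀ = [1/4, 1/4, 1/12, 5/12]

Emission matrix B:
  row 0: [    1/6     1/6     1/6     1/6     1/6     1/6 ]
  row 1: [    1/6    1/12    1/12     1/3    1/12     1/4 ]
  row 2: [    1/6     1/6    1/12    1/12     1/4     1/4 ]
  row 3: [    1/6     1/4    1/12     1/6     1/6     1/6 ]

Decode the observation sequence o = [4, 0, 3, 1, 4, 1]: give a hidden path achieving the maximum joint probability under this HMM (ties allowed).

t=0: δ = [4.167e-02, 2.083e-02, 2.083e-02, 6.944e-02]  (obs o_0=4)
t=1: δ = [3.858e-03, 3.858e-03, 1.929e-03, 1.929e-03]  ψ = [3, 3, 3, 3]  (obs o_1=0)
t=2: δ = [2.679e-04, 3.215e-04, 1.072e-04, 2.143e-04]  ψ = [0, 0, 1, 1]  (obs o_2=3)
t=3: δ = [1.861e-05, 5.954e-06, 1.786e-05, 2.679e-05]  ψ = [0, 3, 1, 1]  (obs o_3=1)
t=4: δ = [1.488e-06, 7.442e-07, 1.116e-06, 9.923e-07]  ψ = [3, 3, 2, 2]  (obs o_4=4)
t=5: δ = [1.034e-07, 3.101e-08, 4.651e-08, 9.303e-08]  ψ = [0, 0, 2, 0]  (obs o_5=1)
backtrack: best end state = 0; path = [3, 0, 1, 3, 0, 0]

path = [3, 0, 1, 3, 0, 0]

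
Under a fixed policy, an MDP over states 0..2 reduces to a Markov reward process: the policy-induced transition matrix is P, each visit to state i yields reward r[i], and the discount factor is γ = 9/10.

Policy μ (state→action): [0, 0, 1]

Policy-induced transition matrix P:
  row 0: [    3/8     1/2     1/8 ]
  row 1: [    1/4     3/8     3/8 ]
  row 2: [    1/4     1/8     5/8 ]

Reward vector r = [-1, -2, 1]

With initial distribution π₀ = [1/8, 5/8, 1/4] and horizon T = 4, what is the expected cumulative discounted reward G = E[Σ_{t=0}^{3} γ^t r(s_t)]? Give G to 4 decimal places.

G = -2.3434

t=0: π = [0.1250, 0.6250, 0.2500], E[r] = -1.1250, γ^t·E[r] = -1.125000, running G = -1.125000
t=1: π = [0.2656, 0.3281, 0.4063], E[r] = -0.5156, γ^t·E[r] = -0.464063, running G = -1.589063
t=2: π = [0.2832, 0.3066, 0.4102], E[r] = -0.4863, γ^t·E[r] = -0.393926, running G = -1.982988
t=3: π = [0.2854, 0.3079, 0.4067], E[r] = -0.4944, γ^t·E[r] = -0.360406, running G = -2.343395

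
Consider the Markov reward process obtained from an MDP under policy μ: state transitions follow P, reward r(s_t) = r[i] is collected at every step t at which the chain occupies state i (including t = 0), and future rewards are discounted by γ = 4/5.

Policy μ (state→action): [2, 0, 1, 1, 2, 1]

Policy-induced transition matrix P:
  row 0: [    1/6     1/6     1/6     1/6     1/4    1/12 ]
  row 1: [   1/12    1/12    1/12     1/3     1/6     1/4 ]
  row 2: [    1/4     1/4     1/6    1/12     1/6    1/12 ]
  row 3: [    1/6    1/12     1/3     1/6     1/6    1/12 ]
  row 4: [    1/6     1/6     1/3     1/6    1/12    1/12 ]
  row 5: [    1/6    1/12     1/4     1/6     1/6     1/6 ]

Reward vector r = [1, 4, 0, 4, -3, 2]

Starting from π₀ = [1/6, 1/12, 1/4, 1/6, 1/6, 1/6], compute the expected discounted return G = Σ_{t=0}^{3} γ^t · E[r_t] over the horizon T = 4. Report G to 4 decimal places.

t=0: π = [0.1667, 0.0833, 0.2500, 0.1667, 0.1667, 0.1667], E[r] = 1.0000, γ^t·E[r] = 1.000000, running G = 1.000000
t=1: π = [0.1806, 0.1528, 0.2292, 0.1597, 0.1667, 0.1111], E[r] = 1.1528, γ^t·E[r] = 0.922222, running G = 1.922222
t=2: π = [0.1730, 0.1505, 0.2176, 0.1730, 0.1678, 0.1181], E[r] = 1.1997, γ^t·E[r] = 0.767778, running G = 2.690000
t=3: π = [0.1723, 0.1480, 0.2208, 0.1736, 0.1671, 0.1182], E[r] = 1.1939, γ^t·E[r] = 0.611284, running G = 3.301284

G = 3.3013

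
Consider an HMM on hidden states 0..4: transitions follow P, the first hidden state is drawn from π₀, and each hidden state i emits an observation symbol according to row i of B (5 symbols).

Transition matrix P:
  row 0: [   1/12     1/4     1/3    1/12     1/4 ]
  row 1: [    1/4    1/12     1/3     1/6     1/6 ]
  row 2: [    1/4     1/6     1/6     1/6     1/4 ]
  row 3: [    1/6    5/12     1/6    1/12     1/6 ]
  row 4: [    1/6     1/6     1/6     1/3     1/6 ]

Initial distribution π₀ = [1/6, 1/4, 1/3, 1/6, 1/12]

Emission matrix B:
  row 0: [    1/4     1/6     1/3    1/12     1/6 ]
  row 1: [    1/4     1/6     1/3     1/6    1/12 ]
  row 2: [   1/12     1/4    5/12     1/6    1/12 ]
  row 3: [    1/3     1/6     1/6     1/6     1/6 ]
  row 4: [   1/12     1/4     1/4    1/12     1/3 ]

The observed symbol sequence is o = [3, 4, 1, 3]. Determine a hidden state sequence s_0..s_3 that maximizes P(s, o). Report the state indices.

t=0: δ = [1.389e-02, 4.167e-02, 5.556e-02, 2.778e-02, 6.944e-03]  (obs o_0=3)
t=1: δ = [2.315e-03, 9.645e-04, 1.157e-03, 1.543e-03, 4.630e-03]  ψ = [2, 3, 1, 2, 2]  (obs o_1=4)
t=2: δ = [1.286e-04, 1.286e-04, 1.929e-04, 2.572e-04, 1.929e-04]  ψ = [4, 4, 0, 4, 4]  (obs o_2=1)
t=3: δ = [4.019e-06, 1.786e-05, 7.144e-06, 1.072e-05, 4.019e-06]  ψ = [2, 3, 0, 4, 2]  (obs o_3=3)
backtrack: best end state = 1; path = [2, 4, 3, 1]

path = [2, 4, 3, 1]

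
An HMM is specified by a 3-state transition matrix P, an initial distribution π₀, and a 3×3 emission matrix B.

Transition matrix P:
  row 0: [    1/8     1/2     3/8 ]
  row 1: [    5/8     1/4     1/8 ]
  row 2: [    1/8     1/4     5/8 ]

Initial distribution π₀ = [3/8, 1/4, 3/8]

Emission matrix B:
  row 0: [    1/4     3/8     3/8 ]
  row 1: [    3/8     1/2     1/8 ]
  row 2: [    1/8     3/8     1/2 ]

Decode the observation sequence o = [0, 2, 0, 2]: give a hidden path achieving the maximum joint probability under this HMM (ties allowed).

t=0: δ = [9.375e-02, 9.375e-02, 4.688e-02]  (obs o_0=0)
t=1: δ = [2.197e-02, 5.859e-03, 1.758e-02]  ψ = [1, 0, 0]  (obs o_1=2)
t=2: δ = [9.155e-04, 4.120e-03, 1.373e-03]  ψ = [1, 0, 2]  (obs o_2=0)
t=3: δ = [9.656e-04, 1.287e-04, 4.292e-04]  ψ = [1, 1, 2]  (obs o_3=2)
backtrack: best end state = 0; path = [1, 0, 1, 0]

path = [1, 0, 1, 0]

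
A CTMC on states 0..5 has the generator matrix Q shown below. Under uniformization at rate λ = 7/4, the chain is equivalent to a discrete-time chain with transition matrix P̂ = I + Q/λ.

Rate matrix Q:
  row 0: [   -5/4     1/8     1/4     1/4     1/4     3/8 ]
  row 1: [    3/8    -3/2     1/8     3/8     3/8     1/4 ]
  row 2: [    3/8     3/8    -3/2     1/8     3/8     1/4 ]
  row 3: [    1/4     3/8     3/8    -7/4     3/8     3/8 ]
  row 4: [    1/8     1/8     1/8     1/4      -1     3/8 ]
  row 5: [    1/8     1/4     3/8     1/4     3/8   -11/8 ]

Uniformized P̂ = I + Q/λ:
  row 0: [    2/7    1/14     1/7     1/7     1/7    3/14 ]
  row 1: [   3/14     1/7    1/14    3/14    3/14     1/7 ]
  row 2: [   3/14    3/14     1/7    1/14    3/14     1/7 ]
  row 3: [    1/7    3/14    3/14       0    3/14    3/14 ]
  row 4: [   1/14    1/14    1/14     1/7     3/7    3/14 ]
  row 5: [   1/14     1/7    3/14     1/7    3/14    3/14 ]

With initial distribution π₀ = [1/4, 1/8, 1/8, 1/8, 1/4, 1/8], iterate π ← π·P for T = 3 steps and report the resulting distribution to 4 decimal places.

π = [0.1519, 0.1324, 0.1381, 0.1245, 0.2581, 0.1950]

t=0: π = [0.2500, 0.1250, 0.1250, 0.1250, 0.2500, 0.1250]
t=1: π = [0.1696, 0.1250, 0.1339, 0.1250, 0.2500, 0.1964]
t=2: π = [0.1537, 0.1314, 0.1390, 0.1244, 0.2557, 0.1958]
t=3: π = [0.1519, 0.1324, 0.1381, 0.1245, 0.2581, 0.1950]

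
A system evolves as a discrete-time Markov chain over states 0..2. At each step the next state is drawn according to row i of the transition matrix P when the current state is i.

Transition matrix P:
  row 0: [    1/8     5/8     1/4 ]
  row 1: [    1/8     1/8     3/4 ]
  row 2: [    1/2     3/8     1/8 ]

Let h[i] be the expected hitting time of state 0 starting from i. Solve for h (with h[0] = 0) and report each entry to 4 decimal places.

h = [0.0000, 3.3548, 2.5806]

First-step conditioning: h[0] = 0; for i ≠ 0, h[i] = 1 + Σ_k P[i][k]·h[k].
  h[1] = 1 + 1/8·h[1] + 3/4·h[2]
  h[2] = 1 + 3/8·h[1] + 1/8·h[2]
Solving the 2×2 linear system over states ≠ 0 gives exactly h = [0, 104/31, 80/31] (h[0] = 0 is the target).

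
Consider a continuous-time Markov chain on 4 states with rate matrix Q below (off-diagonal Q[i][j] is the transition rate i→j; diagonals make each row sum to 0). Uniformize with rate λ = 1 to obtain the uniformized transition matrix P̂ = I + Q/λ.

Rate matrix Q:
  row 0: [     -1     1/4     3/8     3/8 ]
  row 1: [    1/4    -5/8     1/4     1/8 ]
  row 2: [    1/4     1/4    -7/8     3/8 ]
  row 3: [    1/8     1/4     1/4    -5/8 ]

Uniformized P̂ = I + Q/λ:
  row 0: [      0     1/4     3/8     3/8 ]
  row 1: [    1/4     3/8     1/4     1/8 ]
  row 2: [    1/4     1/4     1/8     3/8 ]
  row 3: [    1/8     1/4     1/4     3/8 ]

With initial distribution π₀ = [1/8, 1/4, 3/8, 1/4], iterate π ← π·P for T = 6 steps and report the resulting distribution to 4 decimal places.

π = [0.1696, 0.2857, 0.2411, 0.3036]

t=0: π = [0.1250, 0.2500, 0.3750, 0.2500]
t=1: π = [0.1875, 0.2813, 0.2188, 0.3125]
t=2: π = [0.1641, 0.2852, 0.2461, 0.3047]
t=3: π = [0.1709, 0.2856, 0.2397, 0.3037]
t=4: π = [0.1693, 0.2857, 0.2414, 0.3036]
t=5: π = [0.1697, 0.2857, 0.2410, 0.3036]
t=6: π = [0.1696, 0.2857, 0.2411, 0.3036]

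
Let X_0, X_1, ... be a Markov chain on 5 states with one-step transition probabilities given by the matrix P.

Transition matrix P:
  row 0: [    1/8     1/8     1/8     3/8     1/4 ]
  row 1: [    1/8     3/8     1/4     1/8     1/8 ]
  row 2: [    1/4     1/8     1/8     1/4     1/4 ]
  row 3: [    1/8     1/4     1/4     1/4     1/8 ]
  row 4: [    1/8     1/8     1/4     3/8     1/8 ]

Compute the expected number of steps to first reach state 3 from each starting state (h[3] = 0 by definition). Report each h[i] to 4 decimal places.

h = [3.2059, 4.3340, 3.6067, 0.0000, 3.2505]

First-step conditioning: h[3] = 0; for i ≠ 3, h[i] = 1 + Σ_k P[i][k]·h[k].
  h[0] = 1 + 1/8·h[0] + 1/8·h[1] + 1/8·h[2] + 1/4·h[4]
  h[1] = 1 + 1/8·h[0] + 3/8·h[1] + 1/4·h[2] + 1/8·h[4]
  h[2] = 1 + 1/4·h[0] + 1/8·h[1] + 1/8·h[2] + 1/4·h[4]
  h[4] = 1 + 1/8·h[0] + 1/8·h[1] + 1/4·h[2] + 1/8·h[4]
Solving the 4×4 linear system over states ≠ 3 gives exactly h = [1728/539, 2336/539, 1944/539, 0, 1752/539] (h[3] = 0 is the target).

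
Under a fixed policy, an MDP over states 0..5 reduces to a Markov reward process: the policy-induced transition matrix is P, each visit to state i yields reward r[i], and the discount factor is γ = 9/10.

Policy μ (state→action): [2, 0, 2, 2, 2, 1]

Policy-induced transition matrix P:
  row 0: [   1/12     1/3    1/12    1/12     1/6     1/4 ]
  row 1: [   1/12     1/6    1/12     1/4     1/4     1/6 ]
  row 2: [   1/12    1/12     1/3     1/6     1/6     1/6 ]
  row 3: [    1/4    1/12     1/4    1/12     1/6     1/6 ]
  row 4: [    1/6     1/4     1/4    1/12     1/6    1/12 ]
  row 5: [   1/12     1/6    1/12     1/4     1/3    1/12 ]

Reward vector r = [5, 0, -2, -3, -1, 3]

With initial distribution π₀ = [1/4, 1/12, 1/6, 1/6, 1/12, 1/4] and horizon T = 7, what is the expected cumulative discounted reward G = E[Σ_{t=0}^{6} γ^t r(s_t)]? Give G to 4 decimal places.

G = 1.2264

t=0: π = [0.2500, 0.0833, 0.1667, 0.1667, 0.0833, 0.2500], E[r] = 1.0833, γ^t·E[r] = 1.083333, running G = 1.083333
t=1: π = [0.1181, 0.1875, 0.1667, 0.1528, 0.2153, 0.1597], E[r] = 0.0625, γ^t·E[r] = 0.056250, running G = 1.139583
t=2: π = [0.1267, 0.1777, 0.1863, 0.1551, 0.2089, 0.1453], E[r] = 0.0226, γ^t·E[r] = 0.018281, running G = 1.157865
t=3: π = [0.1266, 0.1767, 0.1906, 0.1527, 0.2057, 0.1477], E[r] = 0.0312, γ^t·E[r] = 0.022746, running G = 1.180611
t=4: π = [0.1259, 0.1763, 0.1907, 0.1533, 0.2060, 0.1478], E[r] = 0.0256, γ^t·E[r] = 0.016793, running G = 1.197404
t=5: π = [0.1260, 0.1762, 0.1909, 0.1532, 0.2060, 0.1477], E[r] = 0.0258, γ^t·E[r] = 0.015234, running G = 1.212638
t=6: π = [0.1260, 0.1762, 0.1909, 0.1532, 0.2060, 0.1477], E[r] = 0.0258, γ^t·E[r] = 0.013729, running G = 1.226367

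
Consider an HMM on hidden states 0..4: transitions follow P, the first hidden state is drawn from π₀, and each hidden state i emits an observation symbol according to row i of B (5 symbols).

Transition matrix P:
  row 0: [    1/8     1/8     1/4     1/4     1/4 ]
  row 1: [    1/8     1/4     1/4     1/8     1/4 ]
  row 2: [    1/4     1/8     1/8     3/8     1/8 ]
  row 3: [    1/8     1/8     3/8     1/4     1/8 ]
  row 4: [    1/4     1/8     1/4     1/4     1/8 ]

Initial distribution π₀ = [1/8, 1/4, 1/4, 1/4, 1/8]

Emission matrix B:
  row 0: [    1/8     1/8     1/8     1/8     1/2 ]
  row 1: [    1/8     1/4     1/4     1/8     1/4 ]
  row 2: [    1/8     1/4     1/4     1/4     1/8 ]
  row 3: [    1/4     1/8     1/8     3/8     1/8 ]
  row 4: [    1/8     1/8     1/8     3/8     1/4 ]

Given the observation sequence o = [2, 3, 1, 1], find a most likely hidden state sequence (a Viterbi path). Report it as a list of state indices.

t=0: δ = [1.562e-02, 6.250e-02, 6.250e-02, 3.125e-02, 1.562e-02]  (obs o_0=2)
t=1: δ = [1.953e-03, 1.953e-03, 3.906e-03, 8.789e-03, 5.859e-03]  ψ = [2, 1, 1, 2, 1]  (obs o_1=3)
t=2: δ = [1.831e-04, 2.747e-04, 8.240e-04, 2.747e-04, 1.373e-04]  ψ = [4, 3, 3, 3, 3]  (obs o_2=1)
t=3: δ = [2.575e-05, 2.575e-05, 2.575e-05, 3.862e-05, 1.287e-05]  ψ = [2, 2, 2, 2, 2]  (obs o_3=1)
backtrack: best end state = 3; path = [2, 3, 2, 3]

path = [2, 3, 2, 3]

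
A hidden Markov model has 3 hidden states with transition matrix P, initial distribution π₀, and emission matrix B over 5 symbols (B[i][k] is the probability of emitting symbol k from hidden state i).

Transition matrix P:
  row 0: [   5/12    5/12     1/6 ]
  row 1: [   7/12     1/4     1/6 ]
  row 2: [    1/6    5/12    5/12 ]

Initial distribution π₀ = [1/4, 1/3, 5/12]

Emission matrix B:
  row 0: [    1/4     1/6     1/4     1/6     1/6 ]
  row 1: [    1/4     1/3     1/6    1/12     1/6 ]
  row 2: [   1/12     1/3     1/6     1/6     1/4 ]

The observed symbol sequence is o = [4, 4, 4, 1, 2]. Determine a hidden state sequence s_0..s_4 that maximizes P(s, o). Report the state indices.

t=0: δ = [4.167e-02, 5.556e-02, 1.042e-01]  (obs o_0=4)
t=1: δ = [5.401e-03, 7.234e-03, 1.085e-02]  ψ = [1, 2, 2]  (obs o_1=4)
t=2: δ = [7.033e-04, 7.535e-04, 1.130e-03]  ψ = [1, 2, 2]  (obs o_2=4)
t=3: δ = [7.326e-05, 1.570e-04, 1.570e-04]  ψ = [1, 2, 2]  (obs o_3=1)
t=4: δ = [2.289e-05, 1.090e-05, 1.090e-05]  ψ = [1, 2, 2]  (obs o_4=2)
backtrack: best end state = 0; path = [2, 2, 2, 1, 0]

path = [2, 2, 2, 1, 0]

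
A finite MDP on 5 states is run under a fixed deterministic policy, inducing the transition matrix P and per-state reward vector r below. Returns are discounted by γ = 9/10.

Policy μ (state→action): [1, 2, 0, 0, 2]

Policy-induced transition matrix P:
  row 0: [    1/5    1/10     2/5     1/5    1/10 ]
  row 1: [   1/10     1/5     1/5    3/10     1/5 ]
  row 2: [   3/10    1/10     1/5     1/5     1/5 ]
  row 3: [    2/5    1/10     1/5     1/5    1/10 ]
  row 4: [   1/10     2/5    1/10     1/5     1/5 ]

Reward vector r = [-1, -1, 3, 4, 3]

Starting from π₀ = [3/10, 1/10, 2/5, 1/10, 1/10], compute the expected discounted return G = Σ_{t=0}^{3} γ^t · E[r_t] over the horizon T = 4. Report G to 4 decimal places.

t=0: π = [0.3000, 0.1000, 0.4000, 0.1000, 0.1000], E[r] = 1.5000, γ^t·E[r] = 1.500000, running G = 1.500000
t=1: π = [0.2400, 0.1400, 0.2500, 0.2100, 0.1600], E[r] = 1.6900, γ^t·E[r] = 1.521000, running G = 3.021000
t=2: π = [0.2370, 0.1620, 0.2320, 0.2140, 0.1550], E[r] = 1.6180, γ^t·E[r] = 1.310580, running G = 4.331580
t=3: π = [0.2343, 0.1627, 0.2319, 0.2162, 0.1549], E[r] = 1.6282, γ^t·E[r] = 1.186958, running G = 5.518538

G = 5.5185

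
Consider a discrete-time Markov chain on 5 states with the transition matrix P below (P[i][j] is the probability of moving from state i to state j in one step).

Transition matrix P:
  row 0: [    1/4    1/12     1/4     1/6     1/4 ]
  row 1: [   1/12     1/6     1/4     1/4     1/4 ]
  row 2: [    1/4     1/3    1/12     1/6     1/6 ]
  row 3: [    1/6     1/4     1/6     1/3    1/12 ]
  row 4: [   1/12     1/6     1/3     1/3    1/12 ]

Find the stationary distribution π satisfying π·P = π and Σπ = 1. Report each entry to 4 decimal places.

π = [0.1669, 0.2085, 0.2078, 0.2535, 0.1632]

Balance equations π_j = Σ_i π_i·P[i][j]:
  π_0 = 1/4·π_0 + 1/12·π_1 + 1/4·π_2 + 1/6·π_3 + 1/12·π_4
  π_1 = 1/12·π_0 + 1/6·π_1 + 1/3·π_2 + 1/4·π_3 + 1/6·π_4
  π_2 = 1/4·π_0 + 1/4·π_1 + 1/12·π_2 + 1/6·π_3 + 1/3·π_4
  π_3 = 1/6·π_0 + 1/4·π_1 + 1/6·π_2 + 1/3·π_3 + 1/3·π_4
  normalize: π_0 + π_1 + π_2 + π_3 + π_4 = 1
Solving the linear system gives exactly π = [111/665, 416/1995, 4561/21945, 5563/21945, 1194/7315].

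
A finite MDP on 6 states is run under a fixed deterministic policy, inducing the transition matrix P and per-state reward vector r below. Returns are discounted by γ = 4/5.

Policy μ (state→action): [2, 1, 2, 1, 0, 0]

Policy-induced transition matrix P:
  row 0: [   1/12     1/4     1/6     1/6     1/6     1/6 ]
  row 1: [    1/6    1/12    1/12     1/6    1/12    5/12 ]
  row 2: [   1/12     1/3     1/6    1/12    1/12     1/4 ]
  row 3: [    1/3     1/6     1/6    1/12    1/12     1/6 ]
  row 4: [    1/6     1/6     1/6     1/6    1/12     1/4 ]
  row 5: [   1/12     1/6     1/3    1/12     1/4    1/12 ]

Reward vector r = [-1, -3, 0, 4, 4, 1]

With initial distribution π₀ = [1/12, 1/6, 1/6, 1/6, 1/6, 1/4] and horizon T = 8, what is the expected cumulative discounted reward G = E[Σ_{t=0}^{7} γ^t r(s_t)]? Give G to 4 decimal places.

t=0: π = [0.0833, 0.1667, 0.1667, 0.1667, 0.1667, 0.2500], E[r] = 1.0000, γ^t·E[r] = 1.000000, running G = 1.000000
t=1: π = [0.1528, 0.1875, 0.1944, 0.1181, 0.1319, 0.2153], E[r] = 0.5000, γ^t·E[r] = 0.400000, running G = 1.400000
t=2: π = [0.1395, 0.1962, 0.1869, 0.1227, 0.1319, 0.2228], E[r] = 0.5133, γ^t·E[r] = 0.328519, running G = 1.728519
t=3: π = [0.1413, 0.1931, 0.1875, 0.1223, 0.1321, 0.2237], E[r] = 0.5206, γ^t·E[r] = 0.266568, running G = 1.995086
t=4: π = [0.1410, 0.1936, 0.1879, 0.1222, 0.1324, 0.2229], E[r] = 0.5196, γ^t·E[r] = 0.212815, running G = 2.207901
t=5: π = [0.1411, 0.1936, 0.1877, 0.1223, 0.1322, 0.2232], E[r] = 0.5193, γ^t·E[r] = 0.170162, running G = 2.378064
t=6: π = [0.1410, 0.1936, 0.1877, 0.1222, 0.1323, 0.2231], E[r] = 0.5195, γ^t·E[r] = 0.136175, running G = 2.514239
t=7: π = [0.1410, 0.1936, 0.1877, 0.1222, 0.1323, 0.2231], E[r] = 0.5194, γ^t·E[r] = 0.108930, running G = 2.623169

G = 2.6232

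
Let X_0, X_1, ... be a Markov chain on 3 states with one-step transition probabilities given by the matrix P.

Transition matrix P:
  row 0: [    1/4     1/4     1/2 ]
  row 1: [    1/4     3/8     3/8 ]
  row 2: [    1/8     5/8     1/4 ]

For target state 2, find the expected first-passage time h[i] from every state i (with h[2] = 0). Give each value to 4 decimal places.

First-step conditioning: h[2] = 0; for i ≠ 2, h[i] = 1 + Σ_k P[i][k]·h[k].
  h[0] = 1 + 1/4·h[0] + 1/4·h[1]
  h[1] = 1 + 1/4·h[0] + 3/8·h[1]
Solving the 2×2 linear system over states ≠ 2 gives exactly h = [28/13, 32/13, 0] (h[2] = 0 is the target).

h = [2.1538, 2.4615, 0.0000]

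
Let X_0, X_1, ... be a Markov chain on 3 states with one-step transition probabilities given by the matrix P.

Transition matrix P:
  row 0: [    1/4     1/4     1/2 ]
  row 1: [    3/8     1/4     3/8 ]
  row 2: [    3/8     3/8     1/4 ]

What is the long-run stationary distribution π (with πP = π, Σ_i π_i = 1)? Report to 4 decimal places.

Balance equations π_j = Σ_i π_i·P[i][j]:
  π_0 = 1/4·π_0 + 3/8·π_1 + 3/8·π_2
  π_1 = 1/4·π_0 + 1/4·π_1 + 3/8·π_2
  normalize: π_0 + π_1 + π_2 = 1
Solving the linear system gives exactly π = [1/3, 8/27, 10/27].

π = [0.3333, 0.2963, 0.3704]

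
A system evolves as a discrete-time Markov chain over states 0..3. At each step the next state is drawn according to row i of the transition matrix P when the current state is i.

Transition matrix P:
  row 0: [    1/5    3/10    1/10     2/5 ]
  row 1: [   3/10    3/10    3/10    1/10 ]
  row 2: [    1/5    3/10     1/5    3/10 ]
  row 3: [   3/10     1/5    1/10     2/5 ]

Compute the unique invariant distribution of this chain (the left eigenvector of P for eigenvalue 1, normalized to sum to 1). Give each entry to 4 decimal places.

Balance equations π_j = Σ_i π_i·P[i][j]:
  π_0 = 1/5·π_0 + 3/10·π_1 + 1/5·π_2 + 3/10·π_3
  π_1 = 3/10·π_0 + 3/10·π_1 + 3/10·π_2 + 1/5·π_3
  π_2 = 1/10·π_0 + 3/10·π_1 + 1/5·π_2 + 1/10·π_3
  normalize: π_0 + π_1 + π_2 + π_3 = 1
Solving the linear system gives exactly π = [224/871, 235/871, 149/871, 263/871].

π = [0.2572, 0.2698, 0.1711, 0.3020]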